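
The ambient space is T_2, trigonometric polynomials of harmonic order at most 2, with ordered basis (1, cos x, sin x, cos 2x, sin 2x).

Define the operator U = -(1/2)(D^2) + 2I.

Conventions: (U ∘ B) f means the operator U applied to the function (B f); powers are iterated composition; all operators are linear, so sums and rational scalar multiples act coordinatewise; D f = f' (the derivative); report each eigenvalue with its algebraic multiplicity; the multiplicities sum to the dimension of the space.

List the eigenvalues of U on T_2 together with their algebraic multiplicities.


image of 1: 2
image of cos x: (5/2)cos x
image of sin x: (5/2)sin x
image of cos 2x: 4cos 2x
image of sin 2x: 4sin 2x
the matrix is diagonal; its diagonal is (2, 5/2, 5/2, 4, 4)
for a triangular matrix the eigenvalues are the diagonal entries, with algebraic multiplicity their repetition count

λ = 2 (multiplicity 1), λ = 5/2 (multiplicity 2), λ = 4 (multiplicity 2)


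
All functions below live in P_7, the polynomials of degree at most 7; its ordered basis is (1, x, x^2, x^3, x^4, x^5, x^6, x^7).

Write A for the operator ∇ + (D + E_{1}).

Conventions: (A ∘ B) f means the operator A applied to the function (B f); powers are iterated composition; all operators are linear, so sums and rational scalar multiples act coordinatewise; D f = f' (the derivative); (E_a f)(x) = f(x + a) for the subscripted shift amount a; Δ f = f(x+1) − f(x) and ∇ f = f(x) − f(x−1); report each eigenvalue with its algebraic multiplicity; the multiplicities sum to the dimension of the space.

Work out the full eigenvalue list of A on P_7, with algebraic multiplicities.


λ = 1 (multiplicity 8)

image of 1: 1
image of x: x + 3
image of x^2: x^2 + 6x
image of x^3: x^3 + 9x^2 + 2
image of x^4: x^4 + 12x^3 + 8x
image of x^5: x^5 + 15x^4 + 20x^2 + 2
image of x^6: x^6 + 18x^5 + 40x^3 + 12x
image of x^7: x^7 + 21x^6 + 70x^4 + 42x^2 + 2
the matrix is upper triangular; its diagonal is (1, 1, 1, 1, 1, 1, 1, 1)
for a triangular matrix the eigenvalues are the diagonal entries, with algebraic multiplicity their repetition count


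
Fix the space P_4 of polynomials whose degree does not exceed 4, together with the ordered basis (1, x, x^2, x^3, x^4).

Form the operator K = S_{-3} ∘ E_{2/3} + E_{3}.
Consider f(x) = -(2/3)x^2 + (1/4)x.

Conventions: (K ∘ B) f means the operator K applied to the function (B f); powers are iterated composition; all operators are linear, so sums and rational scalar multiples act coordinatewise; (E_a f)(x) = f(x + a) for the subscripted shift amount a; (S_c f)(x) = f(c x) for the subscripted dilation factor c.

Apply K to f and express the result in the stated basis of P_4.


the result is g(x) = -(20/3)x^2 - (11/6)x - 581/108

E_{2/3} f = -(2/3)x^2 - (23/36)x - 7/54
S_{-3} E_{2/3} f = -6x^2 + (23/12)x - 7/54
E_{3} f = -(2/3)x^2 - (15/4)x - 21/4
(S_{-3} ∘ E_{2/3} + E_{3}) f = -(20/3)x^2 - (11/6)x - 581/108


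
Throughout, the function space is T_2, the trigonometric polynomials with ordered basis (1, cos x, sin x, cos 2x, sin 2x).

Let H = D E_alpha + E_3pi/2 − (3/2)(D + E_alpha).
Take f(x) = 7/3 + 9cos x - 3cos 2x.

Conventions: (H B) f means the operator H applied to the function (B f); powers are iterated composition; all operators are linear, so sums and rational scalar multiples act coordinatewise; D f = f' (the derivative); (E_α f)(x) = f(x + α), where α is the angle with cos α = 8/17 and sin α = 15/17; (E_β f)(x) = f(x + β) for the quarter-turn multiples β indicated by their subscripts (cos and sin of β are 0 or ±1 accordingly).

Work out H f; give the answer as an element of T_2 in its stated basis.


E_alpha f = 7/3 + (72/17)cos x - (135/17)sin x + (483/289)cos 2x + (720/289)sin 2x
D E_alpha f = -(135/17)cos x - (72/17)sin x + (1440/289)cos 2x - (966/289)sin 2x
E_3pi/2 f = 7/3 + 9sin x + 3cos 2x
D f = -9sin x + 6sin 2x
E_alpha f = 7/3 + (72/17)cos x - (135/17)sin x + (483/289)cos 2x + (720/289)sin 2x
(D + E_alpha) f = 7/3 + (72/17)cos x - (288/17)sin x + (483/289)cos 2x + (2454/289)sin 2x
(-(3/2)(D + E_alpha)) f = -7/2 - (108/17)cos x + (432/17)sin x - (1449/578)cos 2x - (3681/289)sin 2x
(D E_alpha + E_3pi/2 − (3/2)(D + E_alpha)) f = -7/6 - (243/17)cos x + (513/17)sin x + (3165/578)cos 2x - (4647/289)sin 2x

the image equals g(x) = -7/6 - (243/17)cos x + (513/17)sin x + (3165/578)cos 2x - (4647/289)sin 2x


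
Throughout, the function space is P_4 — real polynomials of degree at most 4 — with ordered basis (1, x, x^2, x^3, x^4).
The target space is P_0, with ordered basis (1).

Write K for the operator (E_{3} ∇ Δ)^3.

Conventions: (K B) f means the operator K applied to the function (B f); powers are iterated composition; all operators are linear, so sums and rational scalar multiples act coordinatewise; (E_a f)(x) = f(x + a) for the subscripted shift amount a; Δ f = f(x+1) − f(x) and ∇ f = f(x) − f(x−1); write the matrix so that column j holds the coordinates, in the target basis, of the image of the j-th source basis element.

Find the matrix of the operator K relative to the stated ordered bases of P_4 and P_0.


the matrix is [[0, 0, 0, 0, 0]] (rows listed top to bottom)

image of 1: 0
image of x: 0
image of x^2: 0
image of x^3: 0
image of x^4: 0
each image's coordinates form column j of the matrix


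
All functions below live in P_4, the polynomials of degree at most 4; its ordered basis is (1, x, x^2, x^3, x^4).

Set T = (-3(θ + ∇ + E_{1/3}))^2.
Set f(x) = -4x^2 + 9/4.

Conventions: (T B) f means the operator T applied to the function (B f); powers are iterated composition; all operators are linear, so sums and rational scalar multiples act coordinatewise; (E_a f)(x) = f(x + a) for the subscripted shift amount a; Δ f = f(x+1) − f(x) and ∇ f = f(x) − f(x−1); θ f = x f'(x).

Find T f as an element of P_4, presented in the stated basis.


θ f = -8x^2
∇ f = -8x + 4
E_{1/3} f = -4x^2 - (8/3)x + 65/36
(θ + ∇ + E_{1/3}) f = -12x^2 - (32/3)x + 209/36
(-3(θ + ∇ + E_{1/3})) f = 36x^2 + 32x - 209/12
θ (-3(θ + ∇ + E_{1/3})) f = 72x^2 + 32x
∇ (-3(θ + ∇ + E_{1/3})) f = 72x - 4
E_{1/3} (-3(θ + ∇ + E_{1/3})) f = 36x^2 + 56x - 11/4
(θ + ∇ + E_{1/3}) (-3(θ + ∇ + E_{1/3})) f = 108x^2 + 160x - 27/4
(-3(θ + ∇ + E_{1/3})) (-3(θ + ∇ + E_{1/3})) f = -324x^2 - 480x + 81/4

g(x) = -324x^2 - 480x + 81/4


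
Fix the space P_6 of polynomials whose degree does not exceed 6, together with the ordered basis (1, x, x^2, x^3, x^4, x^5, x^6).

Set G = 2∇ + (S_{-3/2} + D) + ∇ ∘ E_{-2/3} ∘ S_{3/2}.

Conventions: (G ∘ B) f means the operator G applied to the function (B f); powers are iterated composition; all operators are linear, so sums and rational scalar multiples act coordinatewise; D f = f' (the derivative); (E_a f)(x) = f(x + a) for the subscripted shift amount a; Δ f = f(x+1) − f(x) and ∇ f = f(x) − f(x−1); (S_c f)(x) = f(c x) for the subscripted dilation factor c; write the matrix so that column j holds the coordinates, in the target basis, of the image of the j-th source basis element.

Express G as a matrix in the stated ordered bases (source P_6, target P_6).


the matrix is [[1, 9/2, -29/4, 133/8, -641/16, 3157/32, -15689/64]; [0, -3/2, 21/2, -237/8, 383/4, -9455/32, 28221/32]; [0, 0, 9/4, 153/8, -663/8, 5585/16, -84135/64]; [0, 0, 0, -27/8, 129/4, -3155/16, 16435/16]; [0, 0, 0, 0, 81/16, 1695/32, -27435/64]; [0, 0, 0, 0, 0, -243/32, 2763/32]; [0, 0, 0, 0, 0, 0, 729/64]] (rows listed top to bottom)

image of 1: 1
image of x: -(3/2)x + 9/2
image of x^2: (9/4)x^2 + (21/2)x - 29/4
image of x^3: -(27/8)x^3 + (153/8)x^2 - (237/8)x + 133/8
image of x^4: (81/16)x^4 + (129/4)x^3 - (663/8)x^2 + (383/4)x - 641/16
image of x^5: -(243/32)x^5 + (1695/32)x^4 - (3155/16)x^3 + (5585/16)x^2 - (9455/32)x + 3157/32
image of x^6: (729/64)x^6 + (2763/32)x^5 - (27435/64)x^4 + (16435/16)x^3 - (84135/64)x^2 + (28221/32)x - 15689/64
each image's coordinates form column j of the matrix


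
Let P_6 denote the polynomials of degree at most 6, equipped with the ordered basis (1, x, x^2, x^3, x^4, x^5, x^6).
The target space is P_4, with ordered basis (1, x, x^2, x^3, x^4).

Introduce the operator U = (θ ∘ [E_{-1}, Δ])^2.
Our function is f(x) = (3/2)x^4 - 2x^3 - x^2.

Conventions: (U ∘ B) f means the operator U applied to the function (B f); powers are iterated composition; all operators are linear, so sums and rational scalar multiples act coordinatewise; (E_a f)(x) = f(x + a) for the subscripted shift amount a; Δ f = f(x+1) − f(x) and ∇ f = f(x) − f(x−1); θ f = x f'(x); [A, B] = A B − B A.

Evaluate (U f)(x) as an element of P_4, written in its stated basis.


Δ f = 6x^3 + 3x^2 - 2x - 3/2
E_{-1} Δ f = 6x^3 - 15x^2 + 10x - 5/2
E_{-1} f = (3/2)x^4 - 8x^3 + 14x^2 - 10x + 5/2
Δ E_{-1} f = 6x^3 - 15x^2 + 10x - 5/2
[E_{-1}, Δ] f = 0
θ [E_{-1}, Δ] f = 0
Δ (θ ∘ [E_{-1}, Δ]) f = 0
E_{-1} Δ (θ ∘ [E_{-1}, Δ]) f = 0
E_{-1} (θ ∘ [E_{-1}, Δ]) f = 0
Δ E_{-1} (θ ∘ [E_{-1}, Δ]) f = 0
[E_{-1}, Δ] (θ ∘ [E_{-1}, Δ]) f = 0
θ [E_{-1}, Δ] (θ ∘ [E_{-1}, Δ]) f = 0

the image equals g(x) = 0


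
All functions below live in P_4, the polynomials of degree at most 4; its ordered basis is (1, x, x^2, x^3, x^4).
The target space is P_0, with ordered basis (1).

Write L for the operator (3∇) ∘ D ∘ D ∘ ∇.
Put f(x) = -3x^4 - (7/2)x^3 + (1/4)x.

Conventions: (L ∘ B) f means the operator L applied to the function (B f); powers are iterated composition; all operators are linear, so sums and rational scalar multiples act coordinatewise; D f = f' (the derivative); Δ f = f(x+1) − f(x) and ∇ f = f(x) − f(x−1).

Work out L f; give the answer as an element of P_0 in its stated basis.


∇ f = -12x^3 + (15/2)x^2 - (3/2)x - 1/4
D ∇ f = -36x^2 + 15x - 3/2
D (D ∘ ∇) f = -72x + 15
∇ D (D ∘ ∇) f = -72
(3∇) D (D ∘ ∇) f = -216

g(x) = -216


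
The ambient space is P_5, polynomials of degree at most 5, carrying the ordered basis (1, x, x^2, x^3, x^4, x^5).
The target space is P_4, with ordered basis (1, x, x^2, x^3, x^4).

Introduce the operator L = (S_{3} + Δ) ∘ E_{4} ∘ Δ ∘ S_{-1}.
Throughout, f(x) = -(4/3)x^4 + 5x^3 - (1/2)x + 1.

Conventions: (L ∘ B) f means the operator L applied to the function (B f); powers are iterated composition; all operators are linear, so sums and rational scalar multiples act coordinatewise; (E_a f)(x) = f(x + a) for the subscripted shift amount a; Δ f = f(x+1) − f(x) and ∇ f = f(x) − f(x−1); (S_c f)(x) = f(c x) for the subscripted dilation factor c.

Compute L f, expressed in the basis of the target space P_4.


the image equals g(x) = -144x^3 - 799x^2 - 1571x - 8095/6

S_{-1} f = -(4/3)x^4 - 5x^3 + (1/2)x + 1
Δ S_{-1} f = -(16/3)x^3 - 23x^2 - (61/3)x - 35/6
E_{4} Δ S_{-1} f = -(16/3)x^3 - 87x^2 - (1381/3)x - 1593/2
S_{3} (E_{4} ∘ Δ) S_{-1} f = -144x^3 - 783x^2 - 1381x - 1593/2
Δ (E_{4} ∘ Δ) S_{-1} f = -16x^2 - 190x - 1658/3
(S_{3} + Δ) (E_{4} ∘ Δ) S_{-1} f = -144x^3 - 799x^2 - 1571x - 8095/6


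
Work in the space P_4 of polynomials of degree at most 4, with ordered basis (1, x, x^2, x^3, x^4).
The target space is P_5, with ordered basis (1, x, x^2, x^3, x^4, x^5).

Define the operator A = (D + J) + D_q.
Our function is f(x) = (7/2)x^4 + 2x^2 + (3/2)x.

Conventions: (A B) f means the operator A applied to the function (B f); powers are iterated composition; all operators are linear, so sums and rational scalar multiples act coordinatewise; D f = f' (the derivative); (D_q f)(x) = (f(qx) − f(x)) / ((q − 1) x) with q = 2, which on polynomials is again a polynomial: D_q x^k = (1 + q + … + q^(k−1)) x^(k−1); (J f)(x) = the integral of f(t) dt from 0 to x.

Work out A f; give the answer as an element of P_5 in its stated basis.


the image equals g(x) = (7/10)x^5 + (403/6)x^3 + (3/4)x^2 + 10x + 3

D f = 14x^3 + 4x + 3/2
J f = (7/10)x^5 + (2/3)x^3 + (3/4)x^2
(D + J) f = (7/10)x^5 + (44/3)x^3 + (3/4)x^2 + 4x + 3/2
D_q f = (105/2)x^3 + 6x + 3/2
((D + J) + D_q) f = (7/10)x^5 + (403/6)x^3 + (3/4)x^2 + 10x + 3


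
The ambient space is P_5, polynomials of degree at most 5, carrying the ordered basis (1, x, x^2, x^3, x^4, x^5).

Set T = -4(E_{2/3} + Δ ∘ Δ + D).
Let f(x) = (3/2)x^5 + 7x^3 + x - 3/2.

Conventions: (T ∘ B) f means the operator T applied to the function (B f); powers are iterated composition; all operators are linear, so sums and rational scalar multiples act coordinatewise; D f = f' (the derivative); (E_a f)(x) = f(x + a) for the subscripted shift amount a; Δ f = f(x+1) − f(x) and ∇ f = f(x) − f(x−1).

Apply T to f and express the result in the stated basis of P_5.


E_{2/3} f = (3/2)x^5 + 5x^4 + (41/3)x^3 + (166/9)x^2 + (319/27)x + 233/162
Δ f = (15/2)x^4 + 15x^3 + 36x^2 + (57/2)x + 19/2
Δ Δ f = 30x^3 + 90x^2 + 147x + 87
D f = (15/2)x^4 + 21x^2 + 1
(E_{2/3} + Δ ∘ Δ + D) f = (3/2)x^5 + (25/2)x^4 + (131/3)x^3 + (1165/9)x^2 + (4288/27)x + 14489/162
(-4(E_{2/3} + Δ ∘ Δ + D)) f = -6x^5 - 50x^4 - (524/3)x^3 - (4660/9)x^2 - (17152/27)x - 28978/81

the result is g(x) = -6x^5 - 50x^4 - (524/3)x^3 - (4660/9)x^2 - (17152/27)x - 28978/81


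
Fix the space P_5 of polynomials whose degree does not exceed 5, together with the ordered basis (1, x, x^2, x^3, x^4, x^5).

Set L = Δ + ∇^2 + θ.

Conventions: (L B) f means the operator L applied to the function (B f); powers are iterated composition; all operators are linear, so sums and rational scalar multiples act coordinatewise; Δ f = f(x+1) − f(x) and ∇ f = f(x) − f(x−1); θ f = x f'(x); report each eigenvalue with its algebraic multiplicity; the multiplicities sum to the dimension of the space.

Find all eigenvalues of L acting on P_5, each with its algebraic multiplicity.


λ = 0 (multiplicity 1), λ = 1 (multiplicity 1), λ = 2 (multiplicity 1), λ = 3 (multiplicity 1), λ = 4 (multiplicity 1), λ = 5 (multiplicity 1)

image of 1: 0
image of x: x + 1
image of x^2: 2x^2 + 2x + 3
image of x^3: 3x^3 + 3x^2 + 9x - 5
image of x^4: 4x^4 + 4x^3 + 18x^2 - 20x + 15
image of x^5: 5x^5 + 5x^4 + 30x^3 - 50x^2 + 75x - 29
the matrix is upper triangular; its diagonal is (0, 1, 2, 3, 4, 5)
for a triangular matrix the eigenvalues are the diagonal entries, with algebraic multiplicity their repetition count


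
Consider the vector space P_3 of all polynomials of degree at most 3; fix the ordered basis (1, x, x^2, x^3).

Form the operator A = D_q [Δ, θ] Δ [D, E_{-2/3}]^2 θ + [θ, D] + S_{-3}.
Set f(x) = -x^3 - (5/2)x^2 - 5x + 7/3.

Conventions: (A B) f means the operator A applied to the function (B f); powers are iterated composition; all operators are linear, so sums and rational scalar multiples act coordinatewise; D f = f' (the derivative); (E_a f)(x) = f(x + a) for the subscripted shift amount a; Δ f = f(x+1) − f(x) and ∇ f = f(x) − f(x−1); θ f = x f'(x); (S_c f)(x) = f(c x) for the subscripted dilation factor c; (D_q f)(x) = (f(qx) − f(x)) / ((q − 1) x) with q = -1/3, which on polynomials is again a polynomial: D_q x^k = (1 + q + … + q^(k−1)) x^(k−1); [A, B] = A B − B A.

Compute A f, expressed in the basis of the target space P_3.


θ f = -3x^3 - 5x^2 - 5x
E_{-2/3} θ f = -3x^3 + x^2 - (7/3)x + 2
D E_{-2/3} θ f = -9x^2 + 2x - 7/3
D θ f = -9x^2 - 10x - 5
E_{-2/3} D θ f = -9x^2 + 2x - 7/3
[D, E_{-2/3}] θ f = 0
E_{-2/3} [D, E_{-2/3}] θ f = 0
D E_{-2/3} [D, E_{-2/3}] θ f = 0
D [D, E_{-2/3}] θ f = 0
E_{-2/3} D [D, E_{-2/3}] θ f = 0
[D, E_{-2/3}] [D, E_{-2/3}] θ f = 0
Δ [D, E_{-2/3}]^2 θ f = 0
θ Δ [D, E_{-2/3}]^2 θ f = 0
Δ θ Δ [D, E_{-2/3}]^2 θ f = 0
Δ Δ [D, E_{-2/3}]^2 θ f = 0
θ Δ Δ [D, E_{-2/3}]^2 θ f = 0
[Δ, θ] Δ [D, E_{-2/3}]^2 θ f = 0
D_q [Δ, θ] Δ [D, E_{-2/3}]^2 θ f = 0
D f = -3x^2 - 5x - 5
θ D f = -6x^2 - 5x
θ f = -3x^3 - 5x^2 - 5x
D θ f = -9x^2 - 10x - 5
[θ, D] f = 3x^2 + 5x + 5
S_{-3} f = 27x^3 - (45/2)x^2 + 15x + 7/3
(D_q [Δ, θ] Δ [D, E_{-2/3}]^2 θ + [θ, D] + S_{-3}) f = 27x^3 - (39/2)x^2 + 20x + 22/3

g(x) = 27x^3 - (39/2)x^2 + 20x + 22/3


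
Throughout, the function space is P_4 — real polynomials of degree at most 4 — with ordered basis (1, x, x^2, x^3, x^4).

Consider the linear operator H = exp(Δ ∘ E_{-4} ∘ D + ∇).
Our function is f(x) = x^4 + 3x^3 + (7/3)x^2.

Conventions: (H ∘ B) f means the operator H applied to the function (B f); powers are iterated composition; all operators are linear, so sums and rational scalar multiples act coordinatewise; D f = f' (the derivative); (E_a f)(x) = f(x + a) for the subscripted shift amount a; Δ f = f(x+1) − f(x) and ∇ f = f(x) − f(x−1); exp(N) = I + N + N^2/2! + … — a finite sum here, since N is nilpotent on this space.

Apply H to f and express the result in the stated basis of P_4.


g(x) = x^4 + 7x^3 + (70/3)x^2 - (124/3)x + 101/3

order-1 term: 4x^3 + 15x^2 - (199/3)x + 268/3
order-2 term: 6x^2 + 21x - 197/3
order-3 term: 4x + 9
order-4 term: 1
the series for exp(Δ ∘ E_{-4} ∘ D + ∇) f terminates at order 4
exp(Δ ∘ E_{-4} ∘ D + ∇) f = x^4 + 7x^3 + (70/3)x^2 - (124/3)x + 101/3


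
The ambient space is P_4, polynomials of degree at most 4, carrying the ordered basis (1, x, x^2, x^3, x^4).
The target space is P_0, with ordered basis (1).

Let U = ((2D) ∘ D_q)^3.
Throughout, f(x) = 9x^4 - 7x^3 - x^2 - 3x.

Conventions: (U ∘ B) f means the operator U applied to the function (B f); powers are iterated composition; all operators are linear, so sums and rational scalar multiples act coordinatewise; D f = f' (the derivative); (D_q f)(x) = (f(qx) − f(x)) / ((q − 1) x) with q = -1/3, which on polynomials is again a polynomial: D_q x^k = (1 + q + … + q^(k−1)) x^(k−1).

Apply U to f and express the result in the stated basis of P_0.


g(x) = 0

D_q f = (20/3)x^3 - (49/9)x^2 - (2/3)x - 3
D D_q f = 20x^2 - (98/9)x - 2/3
(2D) D_q f = 40x^2 - (196/9)x - 4/3
D_q ((2D) ∘ D_q) f = (80/3)x - 196/9
D D_q ((2D) ∘ D_q) f = 80/3
(2D) D_q ((2D) ∘ D_q) f = 160/3
D_q ((2D) ∘ D_q) ((2D) ∘ D_q) f = 0
D D_q ((2D) ∘ D_q) ((2D) ∘ D_q) f = 0
(2D) D_q ((2D) ∘ D_q) ((2D) ∘ D_q) f = 0


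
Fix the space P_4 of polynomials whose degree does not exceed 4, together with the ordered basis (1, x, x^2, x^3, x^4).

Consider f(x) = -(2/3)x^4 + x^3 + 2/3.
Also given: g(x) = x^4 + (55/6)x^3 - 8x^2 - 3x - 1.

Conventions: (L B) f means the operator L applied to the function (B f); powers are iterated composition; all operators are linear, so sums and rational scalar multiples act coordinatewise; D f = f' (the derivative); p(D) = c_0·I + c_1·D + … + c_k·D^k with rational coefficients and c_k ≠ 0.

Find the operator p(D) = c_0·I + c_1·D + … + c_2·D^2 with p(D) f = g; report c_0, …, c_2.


p(D) = -(3/2)·I − 4·D − (1/2)·D^2, i.e. c_0 = -3/2, c_1 = -4, c_2 = -1/2

D^0 f = -(2/3)x^4 + x^3 + 2/3
D^1 f = -(8/3)x^3 + 3x^2
D^2 f = -8x^2 + 6x
matching coefficients of g against c_0 f + c_1 Df + … from the top degree down determines the c_i
solution: c_0 = -3/2, c_1 = -4, c_2 = -1/2


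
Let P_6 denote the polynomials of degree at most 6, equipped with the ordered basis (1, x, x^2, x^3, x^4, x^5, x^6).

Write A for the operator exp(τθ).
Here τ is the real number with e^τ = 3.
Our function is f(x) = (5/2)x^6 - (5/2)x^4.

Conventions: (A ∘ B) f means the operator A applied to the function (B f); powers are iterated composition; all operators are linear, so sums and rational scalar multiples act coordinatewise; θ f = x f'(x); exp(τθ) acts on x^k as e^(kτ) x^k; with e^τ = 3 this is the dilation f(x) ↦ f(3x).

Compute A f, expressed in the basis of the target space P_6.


exp(τθ) x^k = e^(kτ) x^k; with e^τ = 3 this sends x^k to 3^k x^k
x^4 ↦ 81 x^4
x^6 ↦ 729 x^6
applying this coordinatewise to f: exp(τθ) f = (3645/2)x^6 - (405/2)x^4

the image equals g(x) = (3645/2)x^6 - (405/2)x^4


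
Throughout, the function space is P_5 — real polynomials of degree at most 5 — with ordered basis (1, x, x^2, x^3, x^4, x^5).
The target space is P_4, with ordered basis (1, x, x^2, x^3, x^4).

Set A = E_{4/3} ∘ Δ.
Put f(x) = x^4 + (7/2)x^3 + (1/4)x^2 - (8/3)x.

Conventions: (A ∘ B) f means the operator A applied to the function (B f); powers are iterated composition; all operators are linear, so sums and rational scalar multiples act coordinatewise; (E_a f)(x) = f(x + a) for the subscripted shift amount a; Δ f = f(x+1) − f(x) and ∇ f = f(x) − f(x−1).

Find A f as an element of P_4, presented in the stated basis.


the image equals g(x) = 4x^3 + (65/2)x^2 + (241/3)x + 6577/108

Δ f = 4x^3 + (33/2)x^2 + 15x + 25/12
E_{4/3} Δ f = 4x^3 + (65/2)x^2 + (241/3)x + 6577/108


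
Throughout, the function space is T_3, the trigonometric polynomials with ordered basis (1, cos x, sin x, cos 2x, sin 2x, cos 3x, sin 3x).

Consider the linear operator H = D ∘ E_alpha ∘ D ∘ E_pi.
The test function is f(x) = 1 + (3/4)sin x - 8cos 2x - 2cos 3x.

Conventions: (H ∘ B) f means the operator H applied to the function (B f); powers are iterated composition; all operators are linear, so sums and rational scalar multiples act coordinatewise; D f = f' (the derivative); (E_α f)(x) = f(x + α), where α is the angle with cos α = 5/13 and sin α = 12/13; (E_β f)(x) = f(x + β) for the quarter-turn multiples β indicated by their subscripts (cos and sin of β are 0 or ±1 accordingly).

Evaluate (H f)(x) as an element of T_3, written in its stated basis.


E_pi f = 1 - (3/4)sin x - 8cos 2x + 2cos 3x
D E_pi f = -(3/4)cos x + 16sin 2x - 6sin 3x
E_alpha D E_pi f = -(15/52)cos x + (9/13)sin x + (1920/169)cos 2x - (1904/169)sin 2x + (4968/2197)cos 3x + (12210/2197)sin 3x
D (E_alpha ∘ D ∘ E_pi) f = (9/13)cos x + (15/52)sin x - (3808/169)cos 2x - (3840/169)sin 2x + (36630/2197)cos 3x - (14904/2197)sin 3x

g(x) = (9/13)cos x + (15/52)sin x - (3808/169)cos 2x - (3840/169)sin 2x + (36630/2197)cos 3x - (14904/2197)sin 3x


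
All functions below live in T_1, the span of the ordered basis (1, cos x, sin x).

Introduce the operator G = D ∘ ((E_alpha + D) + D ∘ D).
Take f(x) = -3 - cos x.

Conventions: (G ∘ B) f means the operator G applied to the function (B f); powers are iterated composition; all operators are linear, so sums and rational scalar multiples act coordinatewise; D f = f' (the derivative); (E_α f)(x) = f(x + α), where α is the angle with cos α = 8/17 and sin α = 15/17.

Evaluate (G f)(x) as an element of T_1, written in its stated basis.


the result is g(x) = (32/17)cos x - (9/17)sin x

E_alpha f = -3 - (8/17)cos x + (15/17)sin x
D f = sin x
(E_alpha + D) f = -3 - (8/17)cos x + (32/17)sin x
D f = sin x
D D f = cos x
((E_alpha + D) + D ∘ D) f = -3 + (9/17)cos x + (32/17)sin x
D ((E_alpha + D) + D ∘ D) f = (32/17)cos x - (9/17)sin x


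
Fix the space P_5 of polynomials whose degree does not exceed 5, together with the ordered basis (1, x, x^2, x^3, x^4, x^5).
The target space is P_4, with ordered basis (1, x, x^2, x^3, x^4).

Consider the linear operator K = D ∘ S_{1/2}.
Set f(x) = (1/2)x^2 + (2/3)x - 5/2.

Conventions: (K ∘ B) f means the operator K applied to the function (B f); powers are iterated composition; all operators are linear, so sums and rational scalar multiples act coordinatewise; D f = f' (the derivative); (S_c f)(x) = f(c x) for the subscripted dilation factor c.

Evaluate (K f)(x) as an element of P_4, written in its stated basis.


the result is g(x) = (1/4)x + 1/3

S_{1/2} f = (1/8)x^2 + (1/3)x - 5/2
D S_{1/2} f = (1/4)x + 1/3


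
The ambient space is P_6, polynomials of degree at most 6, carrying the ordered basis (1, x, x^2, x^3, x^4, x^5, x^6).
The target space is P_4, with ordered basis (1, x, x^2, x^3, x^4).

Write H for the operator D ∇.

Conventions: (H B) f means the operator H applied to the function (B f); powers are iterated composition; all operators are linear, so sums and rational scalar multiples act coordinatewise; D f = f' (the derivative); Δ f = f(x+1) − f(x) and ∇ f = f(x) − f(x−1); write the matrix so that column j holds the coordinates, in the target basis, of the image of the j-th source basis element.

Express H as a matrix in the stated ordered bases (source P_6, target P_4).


image of 1: 0
image of x: 0
image of x^2: 2
image of x^3: 6x - 3
image of x^4: 12x^2 - 12x + 4
image of x^5: 20x^3 - 30x^2 + 20x - 5
image of x^6: 30x^4 - 60x^3 + 60x^2 - 30x + 6
each image's coordinates form column j of the matrix

the matrix is [[0, 0, 2, -3, 4, -5, 6]; [0, 0, 0, 6, -12, 20, -30]; [0, 0, 0, 0, 12, -30, 60]; [0, 0, 0, 0, 0, 20, -60]; [0, 0, 0, 0, 0, 0, 30]] (rows listed top to bottom)


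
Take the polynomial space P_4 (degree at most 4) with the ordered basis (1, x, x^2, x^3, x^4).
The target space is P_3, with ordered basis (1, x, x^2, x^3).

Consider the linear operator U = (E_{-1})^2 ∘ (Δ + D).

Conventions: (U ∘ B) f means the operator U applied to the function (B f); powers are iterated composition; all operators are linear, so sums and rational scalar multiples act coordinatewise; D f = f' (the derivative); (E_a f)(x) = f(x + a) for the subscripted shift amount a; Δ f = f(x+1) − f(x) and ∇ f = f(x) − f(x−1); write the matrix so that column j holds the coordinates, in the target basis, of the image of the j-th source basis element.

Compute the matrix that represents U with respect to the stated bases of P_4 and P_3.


the matrix is [[0, 2, -7, 19, -47]; [0, 0, 4, -21, 76]; [0, 0, 0, 6, -42]; [0, 0, 0, 0, 8]] (rows listed top to bottom)

image of 1: 0
image of x: 2
image of x^2: 4x - 7
image of x^3: 6x^2 - 21x + 19
image of x^4: 8x^3 - 42x^2 + 76x - 47
each image's coordinates form column j of the matrix


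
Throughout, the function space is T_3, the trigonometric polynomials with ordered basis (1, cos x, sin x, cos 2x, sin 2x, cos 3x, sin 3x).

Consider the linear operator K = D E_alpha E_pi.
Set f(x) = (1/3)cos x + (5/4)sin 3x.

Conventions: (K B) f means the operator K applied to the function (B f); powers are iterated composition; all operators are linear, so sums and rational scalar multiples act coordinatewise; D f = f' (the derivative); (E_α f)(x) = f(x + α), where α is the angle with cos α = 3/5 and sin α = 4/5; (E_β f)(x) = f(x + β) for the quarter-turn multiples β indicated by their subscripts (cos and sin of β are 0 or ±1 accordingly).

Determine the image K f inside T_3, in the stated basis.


E_pi f = -(1/3)cos x - (5/4)sin 3x
E_alpha E_pi f = -(1/5)cos x + (4/15)sin x - (11/25)cos 3x + (117/100)sin 3x
D (E_alpha E_pi) f = (4/15)cos x + (1/5)sin x + (351/100)cos 3x + (33/25)sin 3x

g(x) = (4/15)cos x + (1/5)sin x + (351/100)cos 3x + (33/25)sin 3x


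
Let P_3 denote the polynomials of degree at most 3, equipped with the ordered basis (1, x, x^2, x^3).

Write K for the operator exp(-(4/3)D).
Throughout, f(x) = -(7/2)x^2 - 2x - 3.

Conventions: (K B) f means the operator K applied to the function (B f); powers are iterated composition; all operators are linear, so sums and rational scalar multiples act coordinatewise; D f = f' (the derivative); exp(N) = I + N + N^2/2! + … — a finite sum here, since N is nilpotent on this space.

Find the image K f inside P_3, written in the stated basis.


order-1 term: (28/3)x + 8/3
order-2 term: -56/9
the series for exp(-(4/3)D) f terminates at order 2
exp(-(4/3)D) f = -(7/2)x^2 + (22/3)x - 59/9

the image equals g(x) = -(7/2)x^2 + (22/3)x - 59/9


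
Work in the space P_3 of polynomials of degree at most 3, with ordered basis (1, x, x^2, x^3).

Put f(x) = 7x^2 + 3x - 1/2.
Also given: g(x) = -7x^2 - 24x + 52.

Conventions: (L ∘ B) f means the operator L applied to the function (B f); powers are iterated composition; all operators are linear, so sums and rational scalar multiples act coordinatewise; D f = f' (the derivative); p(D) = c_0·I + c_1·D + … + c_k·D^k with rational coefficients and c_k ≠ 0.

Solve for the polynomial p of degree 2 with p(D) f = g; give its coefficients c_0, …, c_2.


D^0 f = 7x^2 + 3x - 1/2
D^1 f = 14x + 3
D^2 f = 14
matching coefficients of g against c_0 f + c_1 Df + … from the top degree down determines the c_i
solution: c_0 = -1, c_1 = -3/2, c_2 = 4

p(D) = -I − (3/2)·D + 4·D^2, i.e. c_0 = -1, c_1 = -3/2, c_2 = 4


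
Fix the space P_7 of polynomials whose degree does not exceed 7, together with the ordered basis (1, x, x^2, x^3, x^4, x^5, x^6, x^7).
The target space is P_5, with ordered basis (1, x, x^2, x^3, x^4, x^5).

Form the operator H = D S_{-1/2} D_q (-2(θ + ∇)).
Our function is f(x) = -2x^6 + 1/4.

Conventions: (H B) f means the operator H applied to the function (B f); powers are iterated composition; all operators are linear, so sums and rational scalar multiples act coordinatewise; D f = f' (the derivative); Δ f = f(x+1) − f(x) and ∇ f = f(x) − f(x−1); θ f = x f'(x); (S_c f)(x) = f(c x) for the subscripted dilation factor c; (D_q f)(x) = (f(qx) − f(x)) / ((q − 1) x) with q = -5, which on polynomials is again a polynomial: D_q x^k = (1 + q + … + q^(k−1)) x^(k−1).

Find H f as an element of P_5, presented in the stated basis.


the image equals g(x) = 9765x^4 + 3126x^3 - 2340x^2 + 840x - 120

θ f = -12x^6
∇ f = -12x^5 + 30x^4 - 40x^3 + 30x^2 - 12x + 2
(θ + ∇) f = -12x^6 - 12x^5 + 30x^4 - 40x^3 + 30x^2 - 12x + 2
(-2(θ + ∇)) f = 24x^6 + 24x^5 - 60x^4 + 80x^3 - 60x^2 + 24x - 4
D_q (-2(θ + ∇)) f = -62496x^5 + 12504x^4 + 6240x^3 + 1680x^2 + 240x + 24
S_{-1/2} D_q (-2(θ + ∇)) f = 1953x^5 + (1563/2)x^4 - 780x^3 + 420x^2 - 120x + 24
D (S_{-1/2} D_q) (-2(θ + ∇)) f = 9765x^4 + 3126x^3 - 2340x^2 + 840x - 120


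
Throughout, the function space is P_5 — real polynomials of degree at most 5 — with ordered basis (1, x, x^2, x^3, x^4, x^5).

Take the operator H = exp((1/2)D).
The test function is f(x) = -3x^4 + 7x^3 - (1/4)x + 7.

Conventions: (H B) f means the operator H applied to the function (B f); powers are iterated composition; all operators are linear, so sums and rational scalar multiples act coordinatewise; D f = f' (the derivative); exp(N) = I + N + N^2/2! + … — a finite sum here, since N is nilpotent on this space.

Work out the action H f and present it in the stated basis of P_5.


the image equals g(x) = -3x^4 + x^3 + 6x^2 + (7/2)x + 121/16

order-1 term: -6x^3 + (21/2)x^2 - 1/8
order-2 term: -(9/2)x^2 + (21/4)x
order-3 term: -(3/2)x + 7/8
order-4 term: -3/16
the series for exp((1/2)D) f terminates at order 4
exp((1/2)D) f = -3x^4 + x^3 + 6x^2 + (7/2)x + 121/16


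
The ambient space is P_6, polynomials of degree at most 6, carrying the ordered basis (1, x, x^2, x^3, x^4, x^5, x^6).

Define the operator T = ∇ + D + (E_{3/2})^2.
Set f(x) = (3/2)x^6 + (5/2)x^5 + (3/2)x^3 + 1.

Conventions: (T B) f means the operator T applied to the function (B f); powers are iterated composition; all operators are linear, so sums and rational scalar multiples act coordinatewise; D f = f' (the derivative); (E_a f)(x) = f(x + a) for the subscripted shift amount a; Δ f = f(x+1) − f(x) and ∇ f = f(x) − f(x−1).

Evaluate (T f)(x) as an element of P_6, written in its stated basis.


∇ f = 9x^5 - 10x^4 + 5x^3 + 7x^2 - 8x + 5/2
D f = 9x^5 + (25/2)x^4 + (9/2)x^2
E_{3/2} f = (3/2)x^6 + 16x^5 + (555/8)x^4 + 159x^3 + (6561/32)x^2 + (567/4)x + 5393/128
E_{3/2} E_{3/2} f = (3/2)x^6 + (59/2)x^5 + 240x^4 + (2073/2)x^3 + 2511x^2 + 3240x + 3485/2
(∇ + D + (E_{3/2})^2) f = (3/2)x^6 + (95/2)x^5 + (485/2)x^4 + (2083/2)x^3 + (5045/2)x^2 + 3232x + 1745

the result is g(x) = (3/2)x^6 + (95/2)x^5 + (485/2)x^4 + (2083/2)x^3 + (5045/2)x^2 + 3232x + 1745


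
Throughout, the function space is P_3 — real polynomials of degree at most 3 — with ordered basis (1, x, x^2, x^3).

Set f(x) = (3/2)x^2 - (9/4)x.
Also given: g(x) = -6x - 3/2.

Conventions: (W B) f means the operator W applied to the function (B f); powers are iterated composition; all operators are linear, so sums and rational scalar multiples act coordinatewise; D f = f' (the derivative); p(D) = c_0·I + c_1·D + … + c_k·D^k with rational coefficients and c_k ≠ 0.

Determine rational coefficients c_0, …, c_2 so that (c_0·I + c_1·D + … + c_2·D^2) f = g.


D^0 f = (3/2)x^2 - (9/4)x
D^1 f = 3x - 9/4
D^2 f = 3
matching coefficients of g against c_0 f + c_1 Df + … from the top degree down determines the c_i
solution: c_0 = 0, c_1 = -2, c_2 = -2

c_0 = 0, c_1 = -2, c_2 = -2


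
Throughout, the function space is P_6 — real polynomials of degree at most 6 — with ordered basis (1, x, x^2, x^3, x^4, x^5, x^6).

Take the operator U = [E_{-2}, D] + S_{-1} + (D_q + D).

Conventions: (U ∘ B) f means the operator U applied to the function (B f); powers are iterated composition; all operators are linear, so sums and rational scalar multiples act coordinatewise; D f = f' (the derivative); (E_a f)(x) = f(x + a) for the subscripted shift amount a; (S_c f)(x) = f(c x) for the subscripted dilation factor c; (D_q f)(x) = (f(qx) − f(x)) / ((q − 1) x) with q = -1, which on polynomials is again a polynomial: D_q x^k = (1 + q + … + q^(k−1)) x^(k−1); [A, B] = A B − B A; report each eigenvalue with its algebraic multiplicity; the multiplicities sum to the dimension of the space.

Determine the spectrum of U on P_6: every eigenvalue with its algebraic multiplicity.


λ = -1 (multiplicity 3), λ = 1 (multiplicity 4)

image of 1: 1
image of x: -x + 2
image of x^2: x^2 + 2x
image of x^3: -x^3 + 4x^2
image of x^4: x^4 + 4x^3
image of x^5: -x^5 + 6x^4
image of x^6: x^6 + 6x^5
the matrix is upper triangular; its diagonal is (1, -1, 1, -1, 1, -1, 1)
for a triangular matrix the eigenvalues are the diagonal entries, with algebraic multiplicity their repetition count


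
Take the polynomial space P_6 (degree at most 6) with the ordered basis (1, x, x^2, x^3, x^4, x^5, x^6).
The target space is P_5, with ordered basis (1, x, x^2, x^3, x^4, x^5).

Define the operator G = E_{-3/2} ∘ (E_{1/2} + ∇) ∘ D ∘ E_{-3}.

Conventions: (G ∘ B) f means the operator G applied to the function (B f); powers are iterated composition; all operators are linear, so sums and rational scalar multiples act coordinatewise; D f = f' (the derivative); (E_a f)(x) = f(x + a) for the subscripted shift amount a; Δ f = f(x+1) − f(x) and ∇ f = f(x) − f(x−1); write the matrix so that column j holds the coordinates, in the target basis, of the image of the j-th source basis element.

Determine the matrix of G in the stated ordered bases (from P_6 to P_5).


image of 1: 0
image of x: 1
image of x^2: 2x - 6
image of x^3: 3x^2 - 18x + 18
image of x^4: 4x^3 - 36x^2 + 72x + 45
image of x^5: 5x^4 - 60x^3 + 180x^2 + 225x - 1245
image of x^6: 6x^5 - 90x^4 + 360x^3 + 675x^2 - 7470x + 103851/8
each image's coordinates form column j of the matrix

the matrix is [[0, 1, -6, 18, 45, -1245, 103851/8]; [0, 0, 2, -18, 72, 225, -7470]; [0, 0, 0, 3, -36, 180, 675]; [0, 0, 0, 0, 4, -60, 360]; [0, 0, 0, 0, 0, 5, -90]; [0, 0, 0, 0, 0, 0, 6]] (rows listed top to bottom)


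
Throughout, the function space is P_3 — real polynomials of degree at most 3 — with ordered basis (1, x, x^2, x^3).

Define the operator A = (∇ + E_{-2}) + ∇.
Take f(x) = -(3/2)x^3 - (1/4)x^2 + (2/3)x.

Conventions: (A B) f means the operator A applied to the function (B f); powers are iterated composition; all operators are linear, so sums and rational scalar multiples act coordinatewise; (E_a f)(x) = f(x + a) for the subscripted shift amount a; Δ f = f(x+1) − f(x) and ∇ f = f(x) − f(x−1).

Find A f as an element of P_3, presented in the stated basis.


∇ f = -(9/2)x^2 + 4x - 7/12
E_{-2} f = -(3/2)x^3 + (35/4)x^2 - (49/3)x + 29/3
(∇ + E_{-2}) f = -(3/2)x^3 + (17/4)x^2 - (37/3)x + 109/12
∇ f = -(9/2)x^2 + 4x - 7/12
((∇ + E_{-2}) + ∇) f = -(3/2)x^3 - (1/4)x^2 - (25/3)x + 17/2

g(x) = -(3/2)x^3 - (1/4)x^2 - (25/3)x + 17/2


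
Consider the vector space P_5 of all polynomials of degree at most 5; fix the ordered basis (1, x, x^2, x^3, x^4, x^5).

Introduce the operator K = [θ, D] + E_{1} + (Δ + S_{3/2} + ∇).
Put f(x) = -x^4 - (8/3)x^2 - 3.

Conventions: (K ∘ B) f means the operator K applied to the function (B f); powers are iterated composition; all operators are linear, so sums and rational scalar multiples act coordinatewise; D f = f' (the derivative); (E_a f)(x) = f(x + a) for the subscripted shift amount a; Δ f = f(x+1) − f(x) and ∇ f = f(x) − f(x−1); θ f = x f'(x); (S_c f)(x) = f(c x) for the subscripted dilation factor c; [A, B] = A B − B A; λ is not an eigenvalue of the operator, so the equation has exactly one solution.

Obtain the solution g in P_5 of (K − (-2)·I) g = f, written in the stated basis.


the image equals g(x) = -(16/129)x^4 + (1024/6579)x^3 - (2784/5117)x^2 + (98176/138159)x - 1937/1836

write g with unknown coordinates in the stated basis and equate coefficients in (K − (-2)·I) g = f
solving from the highest basis element down gives g = -(16/129)x^4 + (1024/6579)x^3 - (2784/5117)x^2 + (98176/138159)x - 1937/1836
check: K g = -(97/129)x^4 - (2048/6579)x^3 - (24232/15351)x^2 - (196352/138159)x - 817/918
so K g − (-2)·g = -x^4 - (8/3)x^2 - 3 = f ✓


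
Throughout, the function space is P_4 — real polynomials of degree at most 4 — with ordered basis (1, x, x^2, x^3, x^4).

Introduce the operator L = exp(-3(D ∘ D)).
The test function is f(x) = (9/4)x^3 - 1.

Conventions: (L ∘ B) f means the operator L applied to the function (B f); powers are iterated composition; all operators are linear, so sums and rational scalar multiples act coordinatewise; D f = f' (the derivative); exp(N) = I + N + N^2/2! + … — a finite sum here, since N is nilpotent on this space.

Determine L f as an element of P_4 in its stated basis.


g(x) = (9/4)x^3 - (81/2)x - 1

order-1 term: -(81/2)x
the series for exp(-3(D ∘ D)) f terminates at order 1
exp(-3(D ∘ D)) f = (9/4)x^3 - (81/2)x - 1


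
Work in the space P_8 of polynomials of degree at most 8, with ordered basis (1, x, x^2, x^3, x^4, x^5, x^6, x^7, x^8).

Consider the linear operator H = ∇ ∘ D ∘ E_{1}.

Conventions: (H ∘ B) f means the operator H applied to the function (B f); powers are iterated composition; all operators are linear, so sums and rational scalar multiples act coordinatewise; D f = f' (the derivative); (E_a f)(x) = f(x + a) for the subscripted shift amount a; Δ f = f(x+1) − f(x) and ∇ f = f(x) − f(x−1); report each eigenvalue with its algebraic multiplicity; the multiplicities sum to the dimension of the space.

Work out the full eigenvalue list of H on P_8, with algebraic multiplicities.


λ = 0 (multiplicity 9)

image of 1: 0
image of x: 0
image of x^2: 2
image of x^3: 6x + 3
image of x^4: 12x^2 + 12x + 4
image of x^5: 20x^3 + 30x^2 + 20x + 5
image of x^6: 30x^4 + 60x^3 + 60x^2 + 30x + 6
image of x^7: 42x^5 + 105x^4 + 140x^3 + 105x^2 + 42x + 7
image of x^8: 56x^6 + 168x^5 + 280x^4 + 280x^3 + 168x^2 + 56x + 8
the matrix is upper triangular; its diagonal is (0, 0, 0, 0, 0, 0, 0, 0, 0)
for a triangular matrix the eigenvalues are the diagonal entries, with algebraic multiplicity their repetition count


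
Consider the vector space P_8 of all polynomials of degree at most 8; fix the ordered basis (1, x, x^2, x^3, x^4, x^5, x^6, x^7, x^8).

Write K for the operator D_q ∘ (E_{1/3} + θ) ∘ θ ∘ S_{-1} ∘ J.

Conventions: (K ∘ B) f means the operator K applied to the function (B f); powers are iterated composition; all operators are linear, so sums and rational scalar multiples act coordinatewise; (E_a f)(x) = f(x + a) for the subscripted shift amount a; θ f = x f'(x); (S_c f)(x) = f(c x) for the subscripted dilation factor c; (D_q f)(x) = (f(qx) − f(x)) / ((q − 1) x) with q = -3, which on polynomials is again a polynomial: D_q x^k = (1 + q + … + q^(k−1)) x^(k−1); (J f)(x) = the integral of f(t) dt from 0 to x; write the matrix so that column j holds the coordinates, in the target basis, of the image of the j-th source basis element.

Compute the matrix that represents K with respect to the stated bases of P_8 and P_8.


the matrix is [[-2, 2/3, -1/3, 4/27, -5/81, 2/81, -7/729, 8/2187, -1/729]; [0, -6, 2, -4/3, 20/27, -10/27, 14/81, -56/729, 8/243]; [0, 0, -28, 28/3, -70/9, 140/27, -245/81, 392/243, -196/243]; [0, 0, 0, -100, 100/3, -100/3, 700/27, -1400/81, 280/27]; [0, 0, 0, 0, -366, 122, -427/3, 3416/27, -854/9]; [0, 0, 0, 0, 0, -1274, 1274/3, -5096/9, 5096/9]; [0, 0, 0, 0, 0, 0, -4376, 4376/3, -2188]; [0, 0, 0, 0, 0, 0, 0, -14760, 4920]; [0, 0, 0, 0, 0, 0, 0, 0, -49210]] (rows listed top to bottom)

image of 1: -2
image of x: -6x + 2/3
image of x^2: -28x^2 + 2x - 1/3
image of x^3: -100x^3 + (28/3)x^2 - (4/3)x + 4/27
image of x^4: -366x^4 + (100/3)x^3 - (70/9)x^2 + (20/27)x - 5/81
image of x^5: -1274x^5 + 122x^4 - (100/3)x^3 + (140/27)x^2 - (10/27)x + 2/81
image of x^6: -4376x^6 + (1274/3)x^5 - (427/3)x^4 + (700/27)x^3 - (245/81)x^2 + (14/81)x - 7/729
image of x^7: -14760x^7 + (4376/3)x^6 - (5096/9)x^5 + (3416/27)x^4 - (1400/81)x^3 + (392/243)x^2 - (56/729)x + 8/2187
image of x^8: -49210x^8 + 4920x^7 - 2188x^6 + (5096/9)x^5 - (854/9)x^4 + (280/27)x^3 - (196/243)x^2 + (8/243)x - 1/729
each image's coordinates form column j of the matrix
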